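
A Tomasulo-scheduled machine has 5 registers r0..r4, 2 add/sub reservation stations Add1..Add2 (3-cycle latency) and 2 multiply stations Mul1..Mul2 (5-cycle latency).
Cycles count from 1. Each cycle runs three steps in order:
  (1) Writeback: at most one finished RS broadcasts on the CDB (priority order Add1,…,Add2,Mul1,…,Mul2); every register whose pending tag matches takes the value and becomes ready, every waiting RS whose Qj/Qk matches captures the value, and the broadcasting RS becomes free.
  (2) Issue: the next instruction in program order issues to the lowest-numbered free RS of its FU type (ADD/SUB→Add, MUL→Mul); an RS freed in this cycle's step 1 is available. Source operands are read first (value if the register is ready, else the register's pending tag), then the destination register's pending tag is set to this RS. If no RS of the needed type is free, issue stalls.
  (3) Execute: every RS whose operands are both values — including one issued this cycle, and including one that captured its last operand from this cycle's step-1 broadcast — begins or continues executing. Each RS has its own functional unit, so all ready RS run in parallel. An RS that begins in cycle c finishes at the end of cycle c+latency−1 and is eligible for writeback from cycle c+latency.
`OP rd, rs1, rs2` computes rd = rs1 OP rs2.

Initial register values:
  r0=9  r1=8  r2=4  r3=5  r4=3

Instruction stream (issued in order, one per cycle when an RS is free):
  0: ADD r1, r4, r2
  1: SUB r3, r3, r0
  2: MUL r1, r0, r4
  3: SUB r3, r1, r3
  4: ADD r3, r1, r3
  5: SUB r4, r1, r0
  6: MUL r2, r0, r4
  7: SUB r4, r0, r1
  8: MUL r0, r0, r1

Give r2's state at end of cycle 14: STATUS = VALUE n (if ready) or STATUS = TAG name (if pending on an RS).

  c1: issue ADD r1<-Add1  regs: r0:9,r1:Add1,r2:4,r3:5,r4:3
  c2: issue SUB r3<-Add2  regs: r0:9,r1:Add1,r2:4,r3:Add2,r4:3
  c3: issue MUL r1<-Mul1  regs: r0:9,r1:Mul1,r2:4,r3:Add2,r4:3
  c4: CDB Add1=7; issue SUB r3<-Add1  regs: r0:9,r1:Mul1,r2:4,r3:Add1,r4:3
  c5: CDB Add2=-4; issue ADD r3<-Add2  regs: r0:9,r1:Mul1,r2:4,r3:Add2,r4:3
  c6: stall  regs: r0:9,r1:Mul1,r2:4,r3:Add2,r4:3
  c7: stall  regs: r0:9,r1:Mul1,r2:4,r3:Add2,r4:3
  c8: CDB Mul1=27; stall  regs: r0:9,r1:27,r2:4,r3:Add2,r4:3
  c9: stall  regs: r0:9,r1:27,r2:4,r3:Add2,r4:3
  c10: stall  regs: r0:9,r1:27,r2:4,r3:Add2,r4:3
  c11: CDB Add1=31; issue SUB r4<-Add1  regs: r0:9,r1:27,r2:4,r3:Add2,r4:Add1
  c12: issue MUL r2<-Mul1  regs: r0:9,r1:27,r2:Mul1,r3:Add2,r4:Add1
  c13: stall  regs: r0:9,r1:27,r2:Mul1,r3:Add2,r4:Add1
  c14: CDB Add1=18; issue SUB r4<-Add1  regs: r0:9,r1:27,r2:Mul1,r3:Add2,r4:Add1

STATUS = TAG Mul1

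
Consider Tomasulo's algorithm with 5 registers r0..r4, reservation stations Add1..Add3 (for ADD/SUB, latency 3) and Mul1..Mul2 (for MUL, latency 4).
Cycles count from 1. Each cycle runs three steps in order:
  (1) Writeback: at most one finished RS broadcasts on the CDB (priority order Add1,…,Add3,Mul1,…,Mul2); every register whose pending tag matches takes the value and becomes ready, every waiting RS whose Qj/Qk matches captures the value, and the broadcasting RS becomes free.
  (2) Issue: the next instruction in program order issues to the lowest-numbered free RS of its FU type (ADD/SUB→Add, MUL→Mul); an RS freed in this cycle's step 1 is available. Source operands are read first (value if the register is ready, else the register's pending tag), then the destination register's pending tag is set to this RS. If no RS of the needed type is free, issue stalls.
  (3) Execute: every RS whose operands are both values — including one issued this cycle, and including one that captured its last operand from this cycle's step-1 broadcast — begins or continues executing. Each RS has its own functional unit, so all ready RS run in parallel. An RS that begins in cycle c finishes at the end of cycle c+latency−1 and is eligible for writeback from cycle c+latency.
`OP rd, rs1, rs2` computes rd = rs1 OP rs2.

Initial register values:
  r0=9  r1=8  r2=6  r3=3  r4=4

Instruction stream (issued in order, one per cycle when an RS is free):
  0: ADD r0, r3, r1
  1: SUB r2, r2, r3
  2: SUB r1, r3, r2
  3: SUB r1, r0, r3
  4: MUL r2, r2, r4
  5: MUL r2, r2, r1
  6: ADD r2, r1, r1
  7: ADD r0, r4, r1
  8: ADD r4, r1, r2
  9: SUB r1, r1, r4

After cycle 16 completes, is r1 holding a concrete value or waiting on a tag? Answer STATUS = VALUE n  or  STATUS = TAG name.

STATUS = VALUE -16

cycle 1: issue ADD r0<-Add1 // r0:Add1,r1:8,r2:6,r3:3,r4:4
cycle 2: issue SUB r2<-Add2 // r0:Add1,r1:8,r2:Add2,r3:3,r4:4
cycle 3: issue SUB r1<-Add3 // r0:Add1,r1:Add3,r2:Add2,r3:3,r4:4
cycle 4: CDB Add1=11; issue SUB r1<-Add1 // r0:11,r1:Add1,r2:Add2,r3:3,r4:4
cycle 5: CDB Add2=3; issue MUL r2<-Mul1 // r0:11,r1:Add1,r2:Mul1,r3:3,r4:4
cycle 6: issue MUL r2<-Mul2 // r0:11,r1:Add1,r2:Mul2,r3:3,r4:4
cycle 7: CDB Add1=8; issue ADD r2<-Add1 // r0:11,r1:8,r2:Add1,r3:3,r4:4
cycle 8: CDB Add3=0; issue ADD r0<-Add2 // r0:Add2,r1:8,r2:Add1,r3:3,r4:4
cycle 9: CDB Mul1=12; issue ADD r4<-Add3 // r0:Add2,r1:8,r2:Add1,r3:3,r4:Add3
cycle 10: CDB Add1=16; issue SUB r1<-Add1 // r0:Add2,r1:Add1,r2:16,r3:3,r4:Add3
cycle 11: CDB Add2=12 // r0:12,r1:Add1,r2:16,r3:3,r4:Add3
cycle 12: - // r0:12,r1:Add1,r2:16,r3:3,r4:Add3
cycle 13: CDB Add3=24 // r0:12,r1:Add1,r2:16,r3:3,r4:24
cycle 14: CDB Mul2=96 // r0:12,r1:Add1,r2:16,r3:3,r4:24
cycle 15: - // r0:12,r1:Add1,r2:16,r3:3,r4:24
cycle 16: CDB Add1=-16 // r0:12,r1:-16,r2:16,r3:3,r4:24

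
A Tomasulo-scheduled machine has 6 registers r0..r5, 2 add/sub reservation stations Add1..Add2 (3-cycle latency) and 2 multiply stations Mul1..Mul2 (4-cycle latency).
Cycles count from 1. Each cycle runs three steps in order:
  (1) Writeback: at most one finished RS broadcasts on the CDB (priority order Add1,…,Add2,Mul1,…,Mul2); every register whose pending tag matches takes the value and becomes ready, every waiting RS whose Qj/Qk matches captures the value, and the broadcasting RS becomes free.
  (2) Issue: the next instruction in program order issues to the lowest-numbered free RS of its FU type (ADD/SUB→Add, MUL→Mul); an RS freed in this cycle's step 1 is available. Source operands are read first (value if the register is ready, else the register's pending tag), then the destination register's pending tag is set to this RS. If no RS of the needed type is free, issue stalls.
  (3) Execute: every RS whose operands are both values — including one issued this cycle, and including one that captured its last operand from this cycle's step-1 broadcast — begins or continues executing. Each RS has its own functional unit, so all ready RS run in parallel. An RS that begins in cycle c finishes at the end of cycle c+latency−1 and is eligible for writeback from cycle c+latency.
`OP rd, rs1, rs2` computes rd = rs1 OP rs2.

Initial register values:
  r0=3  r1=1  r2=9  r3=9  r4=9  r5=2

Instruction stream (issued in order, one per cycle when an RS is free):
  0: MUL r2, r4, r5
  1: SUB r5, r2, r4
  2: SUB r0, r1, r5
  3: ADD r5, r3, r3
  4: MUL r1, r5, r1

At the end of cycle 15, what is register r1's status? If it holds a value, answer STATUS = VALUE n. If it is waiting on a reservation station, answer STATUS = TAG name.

c1: issue MUL r2<-Mul1 | r0:3,r1:1,r2:Mul1,r3:9,r4:9,r5:2
c2: issue SUB r5<-Add1 | r0:3,r1:1,r2:Mul1,r3:9,r4:9,r5:Add1
c3: issue SUB r0<-Add2 | r0:Add2,r1:1,r2:Mul1,r3:9,r4:9,r5:Add1
c4: stall | r0:Add2,r1:1,r2:Mul1,r3:9,r4:9,r5:Add1
c5: CDB Mul1=18; stall | r0:Add2,r1:1,r2:18,r3:9,r4:9,r5:Add1
c6: stall | r0:Add2,r1:1,r2:18,r3:9,r4:9,r5:Add1
c7: stall | r0:Add2,r1:1,r2:18,r3:9,r4:9,r5:Add1
c8: CDB Add1=9; issue ADD r5<-Add1 | r0:Add2,r1:1,r2:18,r3:9,r4:9,r5:Add1
c9: issue MUL r1<-Mul1 | r0:Add2,r1:Mul1,r2:18,r3:9,r4:9,r5:Add1
c10: - | r0:Add2,r1:Mul1,r2:18,r3:9,r4:9,r5:Add1
c11: CDB Add1=18 | r0:Add2,r1:Mul1,r2:18,r3:9,r4:9,r5:18
c12: CDB Add2=-8 | r0:-8,r1:Mul1,r2:18,r3:9,r4:9,r5:18
c13: - | r0:-8,r1:Mul1,r2:18,r3:9,r4:9,r5:18
c14: - | r0:-8,r1:Mul1,r2:18,r3:9,r4:9,r5:18
c15: CDB Mul1=18 | r0:-8,r1:18,r2:18,r3:9,r4:9,r5:18

STATUS = VALUE 18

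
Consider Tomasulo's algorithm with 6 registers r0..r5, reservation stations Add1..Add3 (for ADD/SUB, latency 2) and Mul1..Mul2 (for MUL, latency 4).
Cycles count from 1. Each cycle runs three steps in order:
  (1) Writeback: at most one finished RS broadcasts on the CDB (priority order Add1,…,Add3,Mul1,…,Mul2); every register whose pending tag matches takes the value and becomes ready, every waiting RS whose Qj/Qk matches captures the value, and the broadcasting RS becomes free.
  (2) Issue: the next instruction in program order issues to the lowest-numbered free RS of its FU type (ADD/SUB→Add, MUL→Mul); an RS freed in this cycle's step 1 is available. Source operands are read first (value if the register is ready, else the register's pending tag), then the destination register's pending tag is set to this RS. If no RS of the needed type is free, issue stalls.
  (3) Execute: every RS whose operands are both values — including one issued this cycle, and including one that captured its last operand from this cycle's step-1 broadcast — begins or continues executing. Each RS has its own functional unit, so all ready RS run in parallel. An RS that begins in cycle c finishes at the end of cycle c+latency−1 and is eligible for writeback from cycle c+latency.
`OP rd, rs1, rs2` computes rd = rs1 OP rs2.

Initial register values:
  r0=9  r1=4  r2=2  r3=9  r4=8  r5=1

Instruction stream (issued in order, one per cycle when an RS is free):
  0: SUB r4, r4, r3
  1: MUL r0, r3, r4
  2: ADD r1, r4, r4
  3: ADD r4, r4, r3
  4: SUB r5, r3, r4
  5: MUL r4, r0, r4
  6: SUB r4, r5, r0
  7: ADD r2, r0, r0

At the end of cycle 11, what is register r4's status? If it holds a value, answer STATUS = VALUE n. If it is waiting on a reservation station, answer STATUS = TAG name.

  c1: issue SUB r4<-Add1  regs: r0:9,r1:4,r2:2,r3:9,r4:Add1,r5:1
  c2: issue MUL r0<-Mul1  regs: r0:Mul1,r1:4,r2:2,r3:9,r4:Add1,r5:1
  c3: CDB Add1=-1; issue ADD r1<-Add1  regs: r0:Mul1,r1:Add1,r2:2,r3:9,r4:-1,r5:1
  c4: issue ADD r4<-Add2  regs: r0:Mul1,r1:Add1,r2:2,r3:9,r4:Add2,r5:1
  c5: CDB Add1=-2; issue SUB r5<-Add1  regs: r0:Mul1,r1:-2,r2:2,r3:9,r4:Add2,r5:Add1
  c6: CDB Add2=8; issue MUL r4<-Mul2  regs: r0:Mul1,r1:-2,r2:2,r3:9,r4:Mul2,r5:Add1
  c7: CDB Mul1=-9; issue SUB r4<-Add2  regs: r0:-9,r1:-2,r2:2,r3:9,r4:Add2,r5:Add1
  c8: CDB Add1=1; issue ADD r2<-Add1  regs: r0:-9,r1:-2,r2:Add1,r3:9,r4:Add2,r5:1
  c9: -  regs: r0:-9,r1:-2,r2:Add1,r3:9,r4:Add2,r5:1
  c10: CDB Add1=-18  regs: r0:-9,r1:-2,r2:-18,r3:9,r4:Add2,r5:1
  c11: CDB Add2=10  regs: r0:-9,r1:-2,r2:-18,r3:9,r4:10,r5:1

STATUS = VALUE 10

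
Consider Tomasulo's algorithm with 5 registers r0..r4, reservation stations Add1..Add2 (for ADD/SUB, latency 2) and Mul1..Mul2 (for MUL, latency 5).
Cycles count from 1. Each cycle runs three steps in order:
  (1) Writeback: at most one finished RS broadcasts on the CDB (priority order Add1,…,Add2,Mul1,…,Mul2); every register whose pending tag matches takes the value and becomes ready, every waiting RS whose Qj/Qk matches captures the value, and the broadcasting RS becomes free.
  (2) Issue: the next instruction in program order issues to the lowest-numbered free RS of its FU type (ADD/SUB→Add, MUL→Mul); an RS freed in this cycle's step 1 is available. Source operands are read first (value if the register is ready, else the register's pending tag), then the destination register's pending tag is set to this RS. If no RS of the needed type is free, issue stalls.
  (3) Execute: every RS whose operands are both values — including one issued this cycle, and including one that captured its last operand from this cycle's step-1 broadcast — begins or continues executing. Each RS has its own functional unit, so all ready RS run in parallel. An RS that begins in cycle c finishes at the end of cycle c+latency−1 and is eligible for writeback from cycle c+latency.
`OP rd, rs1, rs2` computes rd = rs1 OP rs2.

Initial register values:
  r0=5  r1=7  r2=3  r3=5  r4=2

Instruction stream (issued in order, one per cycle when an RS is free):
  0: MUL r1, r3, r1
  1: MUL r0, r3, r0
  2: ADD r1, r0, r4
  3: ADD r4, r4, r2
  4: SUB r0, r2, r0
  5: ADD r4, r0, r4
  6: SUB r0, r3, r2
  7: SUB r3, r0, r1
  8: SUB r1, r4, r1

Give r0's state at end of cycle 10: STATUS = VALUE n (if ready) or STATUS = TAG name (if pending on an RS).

cycle 1: issue MUL r1<-Mul1 // r0:5,r1:Mul1,r2:3,r3:5,r4:2
cycle 2: issue MUL r0<-Mul2 // r0:Mul2,r1:Mul1,r2:3,r3:5,r4:2
cycle 3: issue ADD r1<-Add1 // r0:Mul2,r1:Add1,r2:3,r3:5,r4:2
cycle 4: issue ADD r4<-Add2 // r0:Mul2,r1:Add1,r2:3,r3:5,r4:Add2
cycle 5: stall // r0:Mul2,r1:Add1,r2:3,r3:5,r4:Add2
cycle 6: CDB Add2=5; issue SUB r0<-Add2 // r0:Add2,r1:Add1,r2:3,r3:5,r4:5
cycle 7: CDB Mul1=35; stall // r0:Add2,r1:Add1,r2:3,r3:5,r4:5
cycle 8: CDB Mul2=25; stall // r0:Add2,r1:Add1,r2:3,r3:5,r4:5
cycle 9: stall // r0:Add2,r1:Add1,r2:3,r3:5,r4:5
cycle 10: CDB Add1=27; issue ADD r4<-Add1 // r0:Add2,r1:27,r2:3,r3:5,r4:Add1

STATUS = TAG Add2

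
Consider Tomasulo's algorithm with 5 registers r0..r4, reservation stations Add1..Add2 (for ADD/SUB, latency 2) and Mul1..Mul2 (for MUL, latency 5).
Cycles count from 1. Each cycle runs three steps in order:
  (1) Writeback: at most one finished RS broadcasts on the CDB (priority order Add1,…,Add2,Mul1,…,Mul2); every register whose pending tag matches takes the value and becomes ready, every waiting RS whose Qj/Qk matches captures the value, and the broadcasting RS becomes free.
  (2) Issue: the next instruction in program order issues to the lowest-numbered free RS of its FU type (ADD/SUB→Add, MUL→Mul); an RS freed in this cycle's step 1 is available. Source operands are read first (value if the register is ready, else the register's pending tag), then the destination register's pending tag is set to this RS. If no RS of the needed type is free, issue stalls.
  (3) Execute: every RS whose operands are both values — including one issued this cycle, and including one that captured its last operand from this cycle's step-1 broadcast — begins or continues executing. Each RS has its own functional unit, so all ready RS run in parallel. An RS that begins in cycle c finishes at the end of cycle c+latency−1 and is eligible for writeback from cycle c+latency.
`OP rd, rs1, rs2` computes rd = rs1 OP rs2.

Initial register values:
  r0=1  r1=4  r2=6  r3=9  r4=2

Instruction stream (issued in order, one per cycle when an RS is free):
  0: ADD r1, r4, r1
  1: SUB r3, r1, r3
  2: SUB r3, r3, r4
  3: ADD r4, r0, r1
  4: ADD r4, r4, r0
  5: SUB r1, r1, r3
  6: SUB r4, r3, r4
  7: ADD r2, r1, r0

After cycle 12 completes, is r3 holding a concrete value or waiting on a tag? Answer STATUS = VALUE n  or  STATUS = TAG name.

STATUS = VALUE -5

c1: issue ADD r1<-Add1 | r0:1,r1:Add1,r2:6,r3:9,r4:2
c2: issue SUB r3<-Add2 | r0:1,r1:Add1,r2:6,r3:Add2,r4:2
c3: CDB Add1=6; issue SUB r3<-Add1 | r0:1,r1:6,r2:6,r3:Add1,r4:2
c4: stall | r0:1,r1:6,r2:6,r3:Add1,r4:2
c5: CDB Add2=-3; issue ADD r4<-Add2 | r0:1,r1:6,r2:6,r3:Add1,r4:Add2
c6: stall | r0:1,r1:6,r2:6,r3:Add1,r4:Add2
c7: CDB Add1=-5; issue ADD r4<-Add1 | r0:1,r1:6,r2:6,r3:-5,r4:Add1
c8: CDB Add2=7; issue SUB r1<-Add2 | r0:1,r1:Add2,r2:6,r3:-5,r4:Add1
c9: stall | r0:1,r1:Add2,r2:6,r3:-5,r4:Add1
c10: CDB Add1=8; issue SUB r4<-Add1 | r0:1,r1:Add2,r2:6,r3:-5,r4:Add1
c11: CDB Add2=11; issue ADD r2<-Add2 | r0:1,r1:11,r2:Add2,r3:-5,r4:Add1
c12: CDB Add1=-13 | r0:1,r1:11,r2:Add2,r3:-5,r4:-13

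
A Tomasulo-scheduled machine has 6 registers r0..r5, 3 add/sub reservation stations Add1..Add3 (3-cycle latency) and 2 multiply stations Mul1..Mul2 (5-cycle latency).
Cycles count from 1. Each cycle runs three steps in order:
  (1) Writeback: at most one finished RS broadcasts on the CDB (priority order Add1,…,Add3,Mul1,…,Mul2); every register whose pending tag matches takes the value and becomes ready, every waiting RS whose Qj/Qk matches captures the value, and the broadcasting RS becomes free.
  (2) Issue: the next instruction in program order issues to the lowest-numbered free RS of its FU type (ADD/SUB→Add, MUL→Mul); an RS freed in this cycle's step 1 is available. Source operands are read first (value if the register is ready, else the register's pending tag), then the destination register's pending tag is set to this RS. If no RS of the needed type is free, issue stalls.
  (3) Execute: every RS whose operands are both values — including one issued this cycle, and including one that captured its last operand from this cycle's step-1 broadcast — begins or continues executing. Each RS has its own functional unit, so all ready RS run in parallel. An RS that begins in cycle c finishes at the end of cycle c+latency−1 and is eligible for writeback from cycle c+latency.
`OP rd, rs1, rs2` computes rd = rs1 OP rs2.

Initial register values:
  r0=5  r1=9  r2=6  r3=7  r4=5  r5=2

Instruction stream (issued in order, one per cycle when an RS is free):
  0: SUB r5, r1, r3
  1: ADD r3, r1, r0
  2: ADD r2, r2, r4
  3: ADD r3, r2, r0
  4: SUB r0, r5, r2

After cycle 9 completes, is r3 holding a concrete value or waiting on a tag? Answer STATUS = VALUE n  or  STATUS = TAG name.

cycle 1: issue SUB r5<-Add1 // r0:5,r1:9,r2:6,r3:7,r4:5,r5:Add1
cycle 2: issue ADD r3<-Add2 // r0:5,r1:9,r2:6,r3:Add2,r4:5,r5:Add1
cycle 3: issue ADD r2<-Add3 // r0:5,r1:9,r2:Add3,r3:Add2,r4:5,r5:Add1
cycle 4: CDB Add1=2; issue ADD r3<-Add1 // r0:5,r1:9,r2:Add3,r3:Add1,r4:5,r5:2
cycle 5: CDB Add2=14; issue SUB r0<-Add2 // r0:Add2,r1:9,r2:Add3,r3:Add1,r4:5,r5:2
cycle 6: CDB Add3=11 // r0:Add2,r1:9,r2:11,r3:Add1,r4:5,r5:2
cycle 7: - // r0:Add2,r1:9,r2:11,r3:Add1,r4:5,r5:2
cycle 8: - // r0:Add2,r1:9,r2:11,r3:Add1,r4:5,r5:2
cycle 9: CDB Add1=16 // r0:Add2,r1:9,r2:11,r3:16,r4:5,r5:2

STATUS = VALUE 16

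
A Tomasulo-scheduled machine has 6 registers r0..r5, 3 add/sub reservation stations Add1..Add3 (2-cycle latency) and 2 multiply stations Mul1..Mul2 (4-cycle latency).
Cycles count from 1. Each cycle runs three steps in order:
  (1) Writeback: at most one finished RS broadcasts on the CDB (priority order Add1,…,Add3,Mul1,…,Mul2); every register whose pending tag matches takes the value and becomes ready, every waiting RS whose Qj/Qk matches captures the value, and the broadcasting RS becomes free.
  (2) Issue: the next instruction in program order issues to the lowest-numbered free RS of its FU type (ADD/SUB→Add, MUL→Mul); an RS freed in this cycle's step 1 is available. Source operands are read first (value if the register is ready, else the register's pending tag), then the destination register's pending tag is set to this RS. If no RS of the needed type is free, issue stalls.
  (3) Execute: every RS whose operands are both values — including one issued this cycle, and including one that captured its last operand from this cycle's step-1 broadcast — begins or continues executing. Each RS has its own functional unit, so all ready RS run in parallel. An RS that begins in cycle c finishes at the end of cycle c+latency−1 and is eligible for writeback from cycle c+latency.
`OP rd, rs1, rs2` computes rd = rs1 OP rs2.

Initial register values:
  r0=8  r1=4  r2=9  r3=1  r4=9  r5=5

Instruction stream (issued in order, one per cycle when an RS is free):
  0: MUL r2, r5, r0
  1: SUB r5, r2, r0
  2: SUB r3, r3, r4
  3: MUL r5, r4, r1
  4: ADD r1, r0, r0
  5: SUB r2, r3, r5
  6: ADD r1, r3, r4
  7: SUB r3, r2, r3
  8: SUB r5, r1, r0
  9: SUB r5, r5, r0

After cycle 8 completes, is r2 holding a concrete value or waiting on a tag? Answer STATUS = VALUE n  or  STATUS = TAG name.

c1: issue MUL r2<-Mul1 | r0:8,r1:4,r2:Mul1,r3:1,r4:9,r5:5
c2: issue SUB r5<-Add1 | r0:8,r1:4,r2:Mul1,r3:1,r4:9,r5:Add1
c3: issue SUB r3<-Add2 | r0:8,r1:4,r2:Mul1,r3:Add2,r4:9,r5:Add1
c4: issue MUL r5<-Mul2 | r0:8,r1:4,r2:Mul1,r3:Add2,r4:9,r5:Mul2
c5: CDB Add2=-8; issue ADD r1<-Add2 | r0:8,r1:Add2,r2:Mul1,r3:-8,r4:9,r5:Mul2
c6: CDB Mul1=40; issue SUB r2<-Add3 | r0:8,r1:Add2,r2:Add3,r3:-8,r4:9,r5:Mul2
c7: CDB Add2=16; issue ADD r1<-Add2 | r0:8,r1:Add2,r2:Add3,r3:-8,r4:9,r5:Mul2
c8: CDB Add1=32; issue SUB r3<-Add1 | r0:8,r1:Add2,r2:Add3,r3:Add1,r4:9,r5:Mul2

STATUS = TAG Add3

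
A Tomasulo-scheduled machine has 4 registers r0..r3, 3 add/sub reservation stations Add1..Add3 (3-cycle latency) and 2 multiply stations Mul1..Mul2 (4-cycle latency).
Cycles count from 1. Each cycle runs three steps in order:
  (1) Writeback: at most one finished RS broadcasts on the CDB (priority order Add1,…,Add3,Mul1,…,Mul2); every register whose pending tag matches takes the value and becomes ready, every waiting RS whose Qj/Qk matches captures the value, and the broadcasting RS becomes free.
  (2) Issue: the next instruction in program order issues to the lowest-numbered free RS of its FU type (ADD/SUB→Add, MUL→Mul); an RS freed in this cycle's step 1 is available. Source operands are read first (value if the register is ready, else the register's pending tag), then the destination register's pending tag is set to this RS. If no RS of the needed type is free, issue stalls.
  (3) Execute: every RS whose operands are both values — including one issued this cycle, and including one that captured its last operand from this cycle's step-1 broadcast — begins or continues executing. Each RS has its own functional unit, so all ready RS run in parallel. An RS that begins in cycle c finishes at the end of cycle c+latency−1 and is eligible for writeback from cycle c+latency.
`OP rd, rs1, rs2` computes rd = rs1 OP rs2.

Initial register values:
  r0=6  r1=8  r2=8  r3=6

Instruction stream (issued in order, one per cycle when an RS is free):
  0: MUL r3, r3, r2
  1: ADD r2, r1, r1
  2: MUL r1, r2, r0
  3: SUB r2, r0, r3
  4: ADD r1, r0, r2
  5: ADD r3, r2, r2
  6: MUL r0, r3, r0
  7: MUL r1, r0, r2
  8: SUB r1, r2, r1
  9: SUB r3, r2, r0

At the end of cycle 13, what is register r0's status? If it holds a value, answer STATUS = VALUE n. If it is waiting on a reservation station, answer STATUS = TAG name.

cycle 1: issue MUL r3<-Mul1 // r0:6,r1:8,r2:8,r3:Mul1
cycle 2: issue ADD r2<-Add1 // r0:6,r1:8,r2:Add1,r3:Mul1
cycle 3: issue MUL r1<-Mul2 // r0:6,r1:Mul2,r2:Add1,r3:Mul1
cycle 4: issue SUB r2<-Add2 // r0:6,r1:Mul2,r2:Add2,r3:Mul1
cycle 5: CDB Add1=16; issue ADD r1<-Add1 // r0:6,r1:Add1,r2:Add2,r3:Mul1
cycle 6: CDB Mul1=48; issue ADD r3<-Add3 // r0:6,r1:Add1,r2:Add2,r3:Add3
cycle 7: issue MUL r0<-Mul1 // r0:Mul1,r1:Add1,r2:Add2,r3:Add3
cycle 8: stall // r0:Mul1,r1:Add1,r2:Add2,r3:Add3
cycle 9: CDB Add2=-42; stall // r0:Mul1,r1:Add1,r2:-42,r3:Add3
cycle 10: CDB Mul2=96; issue MUL r1<-Mul2 // r0:Mul1,r1:Mul2,r2:-42,r3:Add3
cycle 11: issue SUB r1<-Add2 // r0:Mul1,r1:Add2,r2:-42,r3:Add3
cycle 12: CDB Add1=-36; issue SUB r3<-Add1 // r0:Mul1,r1:Add2,r2:-42,r3:Add1
cycle 13: CDB Add3=-84 // r0:Mul1,r1:Add2,r2:-42,r3:Add1

STATUS = TAG Mul1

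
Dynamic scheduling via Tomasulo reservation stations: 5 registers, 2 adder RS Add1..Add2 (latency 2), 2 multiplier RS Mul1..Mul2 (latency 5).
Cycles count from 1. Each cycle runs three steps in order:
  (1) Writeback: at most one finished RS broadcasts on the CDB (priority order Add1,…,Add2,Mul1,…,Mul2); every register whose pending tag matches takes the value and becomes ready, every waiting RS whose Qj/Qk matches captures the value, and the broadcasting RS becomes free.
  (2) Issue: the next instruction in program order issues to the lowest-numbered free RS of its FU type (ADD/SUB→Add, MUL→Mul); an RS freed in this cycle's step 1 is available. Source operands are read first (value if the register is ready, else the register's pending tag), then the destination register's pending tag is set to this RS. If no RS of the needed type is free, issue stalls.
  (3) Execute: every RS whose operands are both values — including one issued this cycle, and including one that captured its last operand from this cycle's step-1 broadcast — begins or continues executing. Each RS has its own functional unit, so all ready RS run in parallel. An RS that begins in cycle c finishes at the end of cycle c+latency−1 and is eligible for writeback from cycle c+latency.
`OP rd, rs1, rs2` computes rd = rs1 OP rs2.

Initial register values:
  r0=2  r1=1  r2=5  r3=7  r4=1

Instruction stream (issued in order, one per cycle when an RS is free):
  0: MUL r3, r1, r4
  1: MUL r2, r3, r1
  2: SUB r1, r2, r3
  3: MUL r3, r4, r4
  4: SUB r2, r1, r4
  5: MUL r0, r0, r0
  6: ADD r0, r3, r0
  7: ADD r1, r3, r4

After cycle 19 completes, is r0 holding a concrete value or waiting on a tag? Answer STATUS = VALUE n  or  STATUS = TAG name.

c1: issue MUL r3<-Mul1 | r0:2,r1:1,r2:5,r3:Mul1,r4:1
c2: issue MUL r2<-Mul2 | r0:2,r1:1,r2:Mul2,r3:Mul1,r4:1
c3: issue SUB r1<-Add1 | r0:2,r1:Add1,r2:Mul2,r3:Mul1,r4:1
c4: stall | r0:2,r1:Add1,r2:Mul2,r3:Mul1,r4:1
c5: stall | r0:2,r1:Add1,r2:Mul2,r3:Mul1,r4:1
c6: CDB Mul1=1; issue MUL r3<-Mul1 | r0:2,r1:Add1,r2:Mul2,r3:Mul1,r4:1
c7: issue SUB r2<-Add2 | r0:2,r1:Add1,r2:Add2,r3:Mul1,r4:1
c8: stall | r0:2,r1:Add1,r2:Add2,r3:Mul1,r4:1
c9: stall | r0:2,r1:Add1,r2:Add2,r3:Mul1,r4:1
c10: stall | r0:2,r1:Add1,r2:Add2,r3:Mul1,r4:1
c11: CDB Mul1=1; issue MUL r0<-Mul1 | r0:Mul1,r1:Add1,r2:Add2,r3:1,r4:1
c12: CDB Mul2=1; stall | r0:Mul1,r1:Add1,r2:Add2,r3:1,r4:1
c13: stall | r0:Mul1,r1:Add1,r2:Add2,r3:1,r4:1
c14: CDB Add1=0; issue ADD r0<-Add1 | r0:Add1,r1:0,r2:Add2,r3:1,r4:1
c15: stall | r0:Add1,r1:0,r2:Add2,r3:1,r4:1
c16: CDB Add2=-1; issue ADD r1<-Add2 | r0:Add1,r1:Add2,r2:-1,r3:1,r4:1
c17: CDB Mul1=4 | r0:Add1,r1:Add2,r2:-1,r3:1,r4:1
c18: CDB Add2=2 | r0:Add1,r1:2,r2:-1,r3:1,r4:1
c19: CDB Add1=5 | r0:5,r1:2,r2:-1,r3:1,r4:1

STATUS = VALUE 5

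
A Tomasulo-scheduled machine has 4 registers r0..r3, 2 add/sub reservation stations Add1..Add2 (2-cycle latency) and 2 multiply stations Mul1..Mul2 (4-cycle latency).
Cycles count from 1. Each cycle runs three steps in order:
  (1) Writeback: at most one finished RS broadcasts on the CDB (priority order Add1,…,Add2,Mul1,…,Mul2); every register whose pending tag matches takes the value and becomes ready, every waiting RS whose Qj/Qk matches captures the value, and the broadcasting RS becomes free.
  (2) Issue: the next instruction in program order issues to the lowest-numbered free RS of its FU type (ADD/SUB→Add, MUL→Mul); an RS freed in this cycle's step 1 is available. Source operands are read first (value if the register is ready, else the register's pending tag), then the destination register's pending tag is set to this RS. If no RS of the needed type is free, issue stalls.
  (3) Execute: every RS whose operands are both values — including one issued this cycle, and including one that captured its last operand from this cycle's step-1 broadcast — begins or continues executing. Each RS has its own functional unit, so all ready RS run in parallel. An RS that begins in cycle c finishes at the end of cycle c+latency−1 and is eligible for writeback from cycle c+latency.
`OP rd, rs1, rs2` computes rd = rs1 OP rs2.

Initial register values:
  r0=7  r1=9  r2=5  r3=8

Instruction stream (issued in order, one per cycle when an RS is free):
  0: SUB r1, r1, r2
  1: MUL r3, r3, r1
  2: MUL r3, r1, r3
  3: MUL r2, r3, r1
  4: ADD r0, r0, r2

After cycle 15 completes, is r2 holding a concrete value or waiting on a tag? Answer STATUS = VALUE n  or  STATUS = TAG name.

STATUS = VALUE 512

c1: issue SUB r1<-Add1 | r0:7,r1:Add1,r2:5,r3:8
c2: issue MUL r3<-Mul1 | r0:7,r1:Add1,r2:5,r3:Mul1
c3: CDB Add1=4; issue MUL r3<-Mul2 | r0:7,r1:4,r2:5,r3:Mul2
c4: stall | r0:7,r1:4,r2:5,r3:Mul2
c5: stall | r0:7,r1:4,r2:5,r3:Mul2
c6: stall | r0:7,r1:4,r2:5,r3:Mul2
c7: CDB Mul1=32; issue MUL r2<-Mul1 | r0:7,r1:4,r2:Mul1,r3:Mul2
c8: issue ADD r0<-Add1 | r0:Add1,r1:4,r2:Mul1,r3:Mul2
c9: - | r0:Add1,r1:4,r2:Mul1,r3:Mul2
c10: - | r0:Add1,r1:4,r2:Mul1,r3:Mul2
c11: CDB Mul2=128 | r0:Add1,r1:4,r2:Mul1,r3:128
c12: - | r0:Add1,r1:4,r2:Mul1,r3:128
c13: - | r0:Add1,r1:4,r2:Mul1,r3:128
c14: - | r0:Add1,r1:4,r2:Mul1,r3:128
c15: CDB Mul1=512 | r0:Add1,r1:4,r2:512,r3:128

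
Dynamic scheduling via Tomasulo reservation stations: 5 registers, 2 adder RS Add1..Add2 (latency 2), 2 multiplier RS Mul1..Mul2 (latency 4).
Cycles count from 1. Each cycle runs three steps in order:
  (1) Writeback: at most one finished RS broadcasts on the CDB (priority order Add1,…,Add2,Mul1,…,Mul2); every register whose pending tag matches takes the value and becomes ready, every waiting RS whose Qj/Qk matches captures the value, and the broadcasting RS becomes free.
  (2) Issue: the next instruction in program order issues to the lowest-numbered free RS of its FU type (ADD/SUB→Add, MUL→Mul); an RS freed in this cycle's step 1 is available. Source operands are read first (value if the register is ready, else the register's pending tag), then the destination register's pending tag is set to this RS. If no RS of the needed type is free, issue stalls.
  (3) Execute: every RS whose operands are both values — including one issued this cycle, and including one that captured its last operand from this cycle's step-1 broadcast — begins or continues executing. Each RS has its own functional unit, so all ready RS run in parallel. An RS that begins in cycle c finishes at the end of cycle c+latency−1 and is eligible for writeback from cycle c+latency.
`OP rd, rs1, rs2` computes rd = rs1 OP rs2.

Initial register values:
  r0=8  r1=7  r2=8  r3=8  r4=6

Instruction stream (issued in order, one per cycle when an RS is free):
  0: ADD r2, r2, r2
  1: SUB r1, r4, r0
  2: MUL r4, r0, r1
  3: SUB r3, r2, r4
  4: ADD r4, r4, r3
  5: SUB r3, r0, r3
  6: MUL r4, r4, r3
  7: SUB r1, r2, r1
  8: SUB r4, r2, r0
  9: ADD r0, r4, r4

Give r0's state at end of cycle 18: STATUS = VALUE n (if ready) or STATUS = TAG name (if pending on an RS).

STATUS = VALUE 16

cycle 1: issue ADD r2<-Add1 // r0:8,r1:7,r2:Add1,r3:8,r4:6
cycle 2: issue SUB r1<-Add2 // r0:8,r1:Add2,r2:Add1,r3:8,r4:6
cycle 3: CDB Add1=16; issue MUL r4<-Mul1 // r0:8,r1:Add2,r2:16,r3:8,r4:Mul1
cycle 4: CDB Add2=-2; issue SUB r3<-Add1 // r0:8,r1:-2,r2:16,r3:Add1,r4:Mul1
cycle 5: issue ADD r4<-Add2 // r0:8,r1:-2,r2:16,r3:Add1,r4:Add2
cycle 6: stall // r0:8,r1:-2,r2:16,r3:Add1,r4:Add2
cycle 7: stall // r0:8,r1:-2,r2:16,r3:Add1,r4:Add2
cycle 8: CDB Mul1=-16; stall // r0:8,r1:-2,r2:16,r3:Add1,r4:Add2
cycle 9: stall // r0:8,r1:-2,r2:16,r3:Add1,r4:Add2
cycle 10: CDB Add1=32; issue SUB r3<-Add1 // r0:8,r1:-2,r2:16,r3:Add1,r4:Add2
cycle 11: issue MUL r4<-Mul1 // r0:8,r1:-2,r2:16,r3:Add1,r4:Mul1
cycle 12: CDB Add1=-24; issue SUB r1<-Add1 // r0:8,r1:Add1,r2:16,r3:-24,r4:Mul1
cycle 13: CDB Add2=16; issue SUB r4<-Add2 // r0:8,r1:Add1,r2:16,r3:-24,r4:Add2
cycle 14: CDB Add1=18; issue ADD r0<-Add1 // r0:Add1,r1:18,r2:16,r3:-24,r4:Add2
cycle 15: CDB Add2=8 // r0:Add1,r1:18,r2:16,r3:-24,r4:8
cycle 16: - // r0:Add1,r1:18,r2:16,r3:-24,r4:8
cycle 17: CDB Add1=16 // r0:16,r1:18,r2:16,r3:-24,r4:8
cycle 18: CDB Mul1=-384 // r0:16,r1:18,r2:16,r3:-24,r4:8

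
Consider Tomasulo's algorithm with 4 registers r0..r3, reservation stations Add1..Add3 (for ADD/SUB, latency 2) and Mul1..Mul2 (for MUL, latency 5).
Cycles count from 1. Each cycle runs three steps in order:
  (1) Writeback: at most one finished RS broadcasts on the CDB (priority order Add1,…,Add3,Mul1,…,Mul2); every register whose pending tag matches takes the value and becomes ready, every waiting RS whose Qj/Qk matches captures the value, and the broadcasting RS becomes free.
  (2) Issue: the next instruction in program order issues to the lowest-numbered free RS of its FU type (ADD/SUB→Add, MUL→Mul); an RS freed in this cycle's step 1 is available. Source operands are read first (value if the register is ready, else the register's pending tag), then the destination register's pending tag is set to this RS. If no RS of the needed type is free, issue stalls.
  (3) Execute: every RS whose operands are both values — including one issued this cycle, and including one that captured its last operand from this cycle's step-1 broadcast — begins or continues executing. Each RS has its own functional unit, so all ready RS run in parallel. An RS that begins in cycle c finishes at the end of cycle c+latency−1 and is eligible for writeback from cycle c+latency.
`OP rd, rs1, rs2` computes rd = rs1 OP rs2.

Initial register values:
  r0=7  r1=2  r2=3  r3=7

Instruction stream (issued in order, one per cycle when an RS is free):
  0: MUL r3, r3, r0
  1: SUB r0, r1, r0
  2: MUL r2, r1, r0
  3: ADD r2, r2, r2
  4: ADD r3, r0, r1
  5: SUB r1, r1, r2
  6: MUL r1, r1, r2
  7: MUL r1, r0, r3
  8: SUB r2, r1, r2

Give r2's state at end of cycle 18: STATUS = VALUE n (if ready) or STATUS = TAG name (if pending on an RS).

cycle 1: issue MUL r3<-Mul1 // r0:7,r1:2,r2:3,r3:Mul1
cycle 2: issue SUB r0<-Add1 // r0:Add1,r1:2,r2:3,r3:Mul1
cycle 3: issue MUL r2<-Mul2 // r0:Add1,r1:2,r2:Mul2,r3:Mul1
cycle 4: CDB Add1=-5; issue ADD r2<-Add1 // r0:-5,r1:2,r2:Add1,r3:Mul1
cycle 5: issue ADD r3<-Add2 // r0:-5,r1:2,r2:Add1,r3:Add2
cycle 6: CDB Mul1=49; issue SUB r1<-Add3 // r0:-5,r1:Add3,r2:Add1,r3:Add2
cycle 7: CDB Add2=-3; issue MUL r1<-Mul1 // r0:-5,r1:Mul1,r2:Add1,r3:-3
cycle 8: stall // r0:-5,r1:Mul1,r2:Add1,r3:-3
cycle 9: CDB Mul2=-10; issue MUL r1<-Mul2 // r0:-5,r1:Mul2,r2:Add1,r3:-3
cycle 10: issue SUB r2<-Add2 // r0:-5,r1:Mul2,r2:Add2,r3:-3
cycle 11: CDB Add1=-20 // r0:-5,r1:Mul2,r2:Add2,r3:-3
cycle 12: - // r0:-5,r1:Mul2,r2:Add2,r3:-3
cycle 13: CDB Add3=22 // r0:-5,r1:Mul2,r2:Add2,r3:-3
cycle 14: CDB Mul2=15 // r0:-5,r1:15,r2:Add2,r3:-3
cycle 15: - // r0:-5,r1:15,r2:Add2,r3:-3
cycle 16: CDB Add2=35 // r0:-5,r1:15,r2:35,r3:-3
cycle 17: - // r0:-5,r1:15,r2:35,r3:-3
cycle 18: CDB Mul1=-440 // r0:-5,r1:15,r2:35,r3:-3

STATUS = VALUE 35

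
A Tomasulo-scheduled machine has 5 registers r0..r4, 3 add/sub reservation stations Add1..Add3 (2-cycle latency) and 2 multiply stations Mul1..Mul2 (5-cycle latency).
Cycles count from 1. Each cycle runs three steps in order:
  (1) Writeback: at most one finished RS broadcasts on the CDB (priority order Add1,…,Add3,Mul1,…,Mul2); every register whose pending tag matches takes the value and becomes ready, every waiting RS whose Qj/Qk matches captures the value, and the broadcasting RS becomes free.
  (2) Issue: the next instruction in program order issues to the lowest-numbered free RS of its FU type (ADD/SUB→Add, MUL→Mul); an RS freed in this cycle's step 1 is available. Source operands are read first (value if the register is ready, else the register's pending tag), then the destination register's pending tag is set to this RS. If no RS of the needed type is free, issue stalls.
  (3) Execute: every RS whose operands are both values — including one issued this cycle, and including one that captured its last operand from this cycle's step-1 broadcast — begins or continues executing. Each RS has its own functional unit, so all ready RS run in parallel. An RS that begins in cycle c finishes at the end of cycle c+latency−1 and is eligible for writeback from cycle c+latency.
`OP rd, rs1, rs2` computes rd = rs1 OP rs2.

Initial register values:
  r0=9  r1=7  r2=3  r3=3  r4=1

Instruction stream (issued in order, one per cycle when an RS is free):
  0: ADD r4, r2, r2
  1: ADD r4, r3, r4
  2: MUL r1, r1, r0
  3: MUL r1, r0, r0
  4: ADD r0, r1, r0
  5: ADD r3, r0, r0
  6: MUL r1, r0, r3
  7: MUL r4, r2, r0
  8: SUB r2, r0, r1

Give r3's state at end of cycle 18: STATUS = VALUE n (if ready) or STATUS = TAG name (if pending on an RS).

cycle 1: issue ADD r4<-Add1 // r0:9,r1:7,r2:3,r3:3,r4:Add1
cycle 2: issue ADD r4<-Add2 // r0:9,r1:7,r2:3,r3:3,r4:Add2
cycle 3: CDB Add1=6; issue MUL r1<-Mul1 // r0:9,r1:Mul1,r2:3,r3:3,r4:Add2
cycle 4: issue MUL r1<-Mul2 // r0:9,r1:Mul2,r2:3,r3:3,r4:Add2
cycle 5: CDB Add2=9; issue ADD r0<-Add1 // r0:Add1,r1:Mul2,r2:3,r3:3,r4:9
cycle 6: issue ADD r3<-Add2 // r0:Add1,r1:Mul2,r2:3,r3:Add2,r4:9
cycle 7: stall // r0:Add1,r1:Mul2,r2:3,r3:Add2,r4:9
cycle 8: CDB Mul1=63; issue MUL r1<-Mul1 // r0:Add1,r1:Mul1,r2:3,r3:Add2,r4:9
cycle 9: CDB Mul2=81; issue MUL r4<-Mul2 // r0:Add1,r1:Mul1,r2:3,r3:Add2,r4:Mul2
cycle 10: issue SUB r2<-Add3 // r0:Add1,r1:Mul1,r2:Add3,r3:Add2,r4:Mul2
cycle 11: CDB Add1=90 // r0:90,r1:Mul1,r2:Add3,r3:Add2,r4:Mul2
cycle 12: - // r0:90,r1:Mul1,r2:Add3,r3:Add2,r4:Mul2
cycle 13: CDB Add2=180 // r0:90,r1:Mul1,r2:Add3,r3:180,r4:Mul2
cycle 14: - // r0:90,r1:Mul1,r2:Add3,r3:180,r4:Mul2
cycle 15: - // r0:90,r1:Mul1,r2:Add3,r3:180,r4:Mul2
cycle 16: CDB Mul2=270 // r0:90,r1:Mul1,r2:Add3,r3:180,r4:270
cycle 17: - // r0:90,r1:Mul1,r2:Add3,r3:180,r4:270
cycle 18: CDB Mul1=16200 // r0:90,r1:16200,r2:Add3,r3:180,r4:270

STATUS = VALUE 180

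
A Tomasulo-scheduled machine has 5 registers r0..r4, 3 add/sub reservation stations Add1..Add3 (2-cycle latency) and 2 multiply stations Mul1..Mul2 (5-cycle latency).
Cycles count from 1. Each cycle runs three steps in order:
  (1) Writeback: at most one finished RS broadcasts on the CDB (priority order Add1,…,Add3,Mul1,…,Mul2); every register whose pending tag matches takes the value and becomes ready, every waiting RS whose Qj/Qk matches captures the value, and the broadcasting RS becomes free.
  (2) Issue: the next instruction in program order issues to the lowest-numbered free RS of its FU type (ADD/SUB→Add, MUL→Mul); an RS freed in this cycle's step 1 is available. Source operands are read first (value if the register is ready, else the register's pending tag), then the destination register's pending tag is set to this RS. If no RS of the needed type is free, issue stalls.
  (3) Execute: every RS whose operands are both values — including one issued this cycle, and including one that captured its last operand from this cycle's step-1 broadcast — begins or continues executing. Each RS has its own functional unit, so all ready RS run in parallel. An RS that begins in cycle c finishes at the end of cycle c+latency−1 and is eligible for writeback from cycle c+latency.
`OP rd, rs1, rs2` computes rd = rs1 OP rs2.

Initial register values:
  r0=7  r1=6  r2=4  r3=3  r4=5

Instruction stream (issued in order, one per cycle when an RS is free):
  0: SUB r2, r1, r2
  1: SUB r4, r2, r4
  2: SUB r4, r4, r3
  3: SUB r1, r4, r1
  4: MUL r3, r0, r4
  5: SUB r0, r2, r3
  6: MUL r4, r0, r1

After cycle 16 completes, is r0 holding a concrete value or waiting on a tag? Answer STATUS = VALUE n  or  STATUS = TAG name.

cycle 1: issue SUB r2<-Add1 // r0:7,r1:6,r2:Add1,r3:3,r4:5
cycle 2: issue SUB r4<-Add2 // r0:7,r1:6,r2:Add1,r3:3,r4:Add2
cycle 3: CDB Add1=2; issue SUB r4<-Add1 // r0:7,r1:6,r2:2,r3:3,r4:Add1
cycle 4: issue SUB r1<-Add3 // r0:7,r1:Add3,r2:2,r3:3,r4:Add1
cycle 5: CDB Add2=-3; issue MUL r3<-Mul1 // r0:7,r1:Add3,r2:2,r3:Mul1,r4:Add1
cycle 6: issue SUB r0<-Add2 // r0:Add2,r1:Add3,r2:2,r3:Mul1,r4:Add1
cycle 7: CDB Add1=-6; issue MUL r4<-Mul2 // r0:Add2,r1:Add3,r2:2,r3:Mul1,r4:Mul2
cycle 8: - // r0:Add2,r1:Add3,r2:2,r3:Mul1,r4:Mul2
cycle 9: CDB Add3=-12 // r0:Add2,r1:-12,r2:2,r3:Mul1,r4:Mul2
cycle 10: - // r0:Add2,r1:-12,r2:2,r3:Mul1,r4:Mul2
cycle 11: - // r0:Add2,r1:-12,r2:2,r3:Mul1,r4:Mul2
cycle 12: CDB Mul1=-42 // r0:Add2,r1:-12,r2:2,r3:-42,r4:Mul2
cycle 13: - // r0:Add2,r1:-12,r2:2,r3:-42,r4:Mul2
cycle 14: CDB Add2=44 // r0:44,r1:-12,r2:2,r3:-42,r4:Mul2
cycle 15: - // r0:44,r1:-12,r2:2,r3:-42,r4:Mul2
cycle 16: - // r0:44,r1:-12,r2:2,r3:-42,r4:Mul2

STATUS = VALUE 44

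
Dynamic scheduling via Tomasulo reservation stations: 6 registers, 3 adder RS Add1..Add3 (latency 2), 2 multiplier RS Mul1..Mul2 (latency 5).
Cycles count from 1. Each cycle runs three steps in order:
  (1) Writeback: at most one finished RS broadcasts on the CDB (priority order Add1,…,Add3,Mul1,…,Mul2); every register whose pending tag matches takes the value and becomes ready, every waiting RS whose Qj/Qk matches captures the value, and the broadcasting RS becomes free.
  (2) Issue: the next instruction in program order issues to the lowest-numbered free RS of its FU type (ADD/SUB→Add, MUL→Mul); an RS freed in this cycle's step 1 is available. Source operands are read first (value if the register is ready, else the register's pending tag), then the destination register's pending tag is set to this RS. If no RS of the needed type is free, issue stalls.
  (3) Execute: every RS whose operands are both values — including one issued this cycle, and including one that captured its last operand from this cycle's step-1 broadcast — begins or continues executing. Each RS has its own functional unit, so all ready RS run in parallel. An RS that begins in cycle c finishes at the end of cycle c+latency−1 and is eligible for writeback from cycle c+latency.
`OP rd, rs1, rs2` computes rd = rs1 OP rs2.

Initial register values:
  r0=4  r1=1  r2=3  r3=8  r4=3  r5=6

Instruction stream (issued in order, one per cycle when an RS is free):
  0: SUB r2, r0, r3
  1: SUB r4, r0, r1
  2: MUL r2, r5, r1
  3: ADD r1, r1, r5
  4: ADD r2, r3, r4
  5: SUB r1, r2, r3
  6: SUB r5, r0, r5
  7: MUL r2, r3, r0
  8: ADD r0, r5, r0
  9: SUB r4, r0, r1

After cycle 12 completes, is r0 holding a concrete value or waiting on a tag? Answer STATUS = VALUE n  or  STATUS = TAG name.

c1: issue SUB r2<-Add1 | r0:4,r1:1,r2:Add1,r3:8,r4:3,r5:6
c2: issue SUB r4<-Add2 | r0:4,r1:1,r2:Add1,r3:8,r4:Add2,r5:6
c3: CDB Add1=-4; issue MUL r2<-Mul1 | r0:4,r1:1,r2:Mul1,r3:8,r4:Add2,r5:6
c4: CDB Add2=3; issue ADD r1<-Add1 | r0:4,r1:Add1,r2:Mul1,r3:8,r4:3,r5:6
c5: issue ADD r2<-Add2 | r0:4,r1:Add1,r2:Add2,r3:8,r4:3,r5:6
c6: CDB Add1=7; issue SUB r1<-Add1 | r0:4,r1:Add1,r2:Add2,r3:8,r4:3,r5:6
c7: CDB Add2=11; issue SUB r5<-Add2 | r0:4,r1:Add1,r2:11,r3:8,r4:3,r5:Add2
c8: CDB Mul1=6; issue MUL r2<-Mul1 | r0:4,r1:Add1,r2:Mul1,r3:8,r4:3,r5:Add2
c9: CDB Add1=3; issue ADD r0<-Add1 | r0:Add1,r1:3,r2:Mul1,r3:8,r4:3,r5:Add2
c10: CDB Add2=-2; issue SUB r4<-Add2 | r0:Add1,r1:3,r2:Mul1,r3:8,r4:Add2,r5:-2
c11: - | r0:Add1,r1:3,r2:Mul1,r3:8,r4:Add2,r5:-2
c12: CDB Add1=2 | r0:2,r1:3,r2:Mul1,r3:8,r4:Add2,r5:-2

STATUS = VALUE 2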